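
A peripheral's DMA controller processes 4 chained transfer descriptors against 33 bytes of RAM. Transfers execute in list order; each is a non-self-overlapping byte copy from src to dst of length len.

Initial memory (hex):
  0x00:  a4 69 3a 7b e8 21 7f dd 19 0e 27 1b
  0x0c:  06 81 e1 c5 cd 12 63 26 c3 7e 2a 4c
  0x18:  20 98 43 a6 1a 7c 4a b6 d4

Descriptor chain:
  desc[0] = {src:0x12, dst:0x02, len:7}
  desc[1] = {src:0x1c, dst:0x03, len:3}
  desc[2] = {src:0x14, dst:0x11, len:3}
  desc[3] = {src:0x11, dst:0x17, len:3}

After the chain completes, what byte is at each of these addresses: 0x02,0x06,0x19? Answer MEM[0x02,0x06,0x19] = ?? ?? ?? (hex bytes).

MEM[0x02,0x06,0x19] = 63 2a 2a

[0] 0x12->0x02 len=7 : 63 26 c3 7e 2a 4c 20
[1] 0x1c->0x03 len=3 : 1a 7c 4a
[2] 0x14->0x11 len=3 : c3 7e 2a
[3] 0x11->0x17 len=3 : c3 7e 2a
query mem[0x02]=0x63, mem[0x06]=0x2a, mem[0x19]=0x2a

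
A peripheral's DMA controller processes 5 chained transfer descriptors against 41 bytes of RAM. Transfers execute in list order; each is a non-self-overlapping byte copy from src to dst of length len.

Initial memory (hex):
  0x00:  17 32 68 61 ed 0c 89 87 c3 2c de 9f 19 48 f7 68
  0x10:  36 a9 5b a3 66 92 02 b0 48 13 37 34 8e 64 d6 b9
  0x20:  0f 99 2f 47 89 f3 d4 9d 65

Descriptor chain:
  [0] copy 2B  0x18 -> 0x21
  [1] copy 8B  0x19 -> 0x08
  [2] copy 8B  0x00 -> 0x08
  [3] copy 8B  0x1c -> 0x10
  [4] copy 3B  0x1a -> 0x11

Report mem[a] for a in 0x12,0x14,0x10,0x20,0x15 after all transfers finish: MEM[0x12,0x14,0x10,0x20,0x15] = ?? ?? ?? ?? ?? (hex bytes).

  after D0: wrote 2B at 0x21 = 4813
  after D1: wrote 8B at 0x08 = 1337348e64d6b90f
  after D2: wrote 8B at 0x08 = 17326861ed0c8987
  after D3: wrote 8B at 0x10 = 8e64d6b90f481347
  after D4: wrote 3B at 0x11 = 37348e
query mem[0x12]=0x34, mem[0x14]=0x0f, mem[0x10]=0x8e, mem[0x20]=0x0f, mem[0x15]=0x48

MEM[0x12,0x14,0x10,0x20,0x15] = 34 0f 8e 0f 48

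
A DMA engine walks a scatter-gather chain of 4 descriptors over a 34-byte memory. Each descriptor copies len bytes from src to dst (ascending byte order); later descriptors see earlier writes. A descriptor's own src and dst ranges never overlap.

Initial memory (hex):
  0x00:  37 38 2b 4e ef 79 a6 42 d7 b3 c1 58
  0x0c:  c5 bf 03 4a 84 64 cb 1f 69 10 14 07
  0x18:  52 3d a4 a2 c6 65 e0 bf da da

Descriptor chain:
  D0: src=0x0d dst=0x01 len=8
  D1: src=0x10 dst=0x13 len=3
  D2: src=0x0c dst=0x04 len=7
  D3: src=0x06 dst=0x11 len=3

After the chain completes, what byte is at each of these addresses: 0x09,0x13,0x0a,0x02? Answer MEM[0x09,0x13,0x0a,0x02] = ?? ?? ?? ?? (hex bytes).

MEM[0x09,0x13,0x0a,0x02] = 64 84 cb 03

  after D0: wrote 8B at 0x01 = bf034a8464cb1f69
  after D1: wrote 3B at 0x13 = 8464cb
  after D2: wrote 7B at 0x04 = c5bf034a8464cb
  after D3: wrote 3B at 0x11 = 034a84
query mem[0x09]=0x64, mem[0x13]=0x84, mem[0x0a]=0xcb, mem[0x02]=0x03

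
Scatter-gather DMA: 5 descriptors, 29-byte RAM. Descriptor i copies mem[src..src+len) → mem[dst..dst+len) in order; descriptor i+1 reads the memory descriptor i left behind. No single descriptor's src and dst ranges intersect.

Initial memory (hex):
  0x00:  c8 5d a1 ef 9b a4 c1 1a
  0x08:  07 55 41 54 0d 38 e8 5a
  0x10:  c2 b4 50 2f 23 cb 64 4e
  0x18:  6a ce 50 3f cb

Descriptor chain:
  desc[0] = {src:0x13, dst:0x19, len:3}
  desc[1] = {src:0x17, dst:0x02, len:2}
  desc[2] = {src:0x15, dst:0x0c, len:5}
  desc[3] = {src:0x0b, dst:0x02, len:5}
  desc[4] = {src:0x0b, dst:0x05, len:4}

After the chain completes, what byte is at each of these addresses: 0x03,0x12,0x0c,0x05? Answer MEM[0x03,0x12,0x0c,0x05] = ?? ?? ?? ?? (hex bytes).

D0: mem[0x19..0x1b] <- [2f 23 cb]
D1: mem[0x02..0x03] <- [4e 6a]
D2: mem[0x0c..0x10] <- [cb 64 4e 6a 2f]
D3: mem[0x02..0x06] <- [54 cb 64 4e 6a]
D4: mem[0x05..0x08] <- [54 cb 64 4e]
query mem[0x03]=0xcb, mem[0x12]=0x50, mem[0x0c]=0xcb, mem[0x05]=0x54

MEM[0x03,0x12,0x0c,0x05] = cb 50 cb 54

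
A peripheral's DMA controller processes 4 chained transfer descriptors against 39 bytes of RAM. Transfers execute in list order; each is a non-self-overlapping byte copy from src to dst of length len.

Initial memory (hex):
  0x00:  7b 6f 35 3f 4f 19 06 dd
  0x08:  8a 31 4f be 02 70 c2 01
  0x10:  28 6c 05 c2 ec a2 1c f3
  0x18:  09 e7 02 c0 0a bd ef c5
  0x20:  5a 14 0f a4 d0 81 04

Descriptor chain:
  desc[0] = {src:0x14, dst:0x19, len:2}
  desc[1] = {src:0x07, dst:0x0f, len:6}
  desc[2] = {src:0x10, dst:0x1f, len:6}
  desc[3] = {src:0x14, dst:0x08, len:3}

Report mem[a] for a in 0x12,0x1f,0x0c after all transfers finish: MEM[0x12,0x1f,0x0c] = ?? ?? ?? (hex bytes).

D0: mem[0x19..0x1a] <- [ec a2]
D1: mem[0x0f..0x14] <- [dd 8a 31 4f be 02]
D2: mem[0x1f..0x24] <- [8a 31 4f be 02 a2]
D3: mem[0x08..0x0a] <- [02 a2 1c]
query mem[0x12]=0x4f, mem[0x1f]=0x8a, mem[0x0c]=0x02

MEM[0x12,0x1f,0x0c] = 4f 8a 02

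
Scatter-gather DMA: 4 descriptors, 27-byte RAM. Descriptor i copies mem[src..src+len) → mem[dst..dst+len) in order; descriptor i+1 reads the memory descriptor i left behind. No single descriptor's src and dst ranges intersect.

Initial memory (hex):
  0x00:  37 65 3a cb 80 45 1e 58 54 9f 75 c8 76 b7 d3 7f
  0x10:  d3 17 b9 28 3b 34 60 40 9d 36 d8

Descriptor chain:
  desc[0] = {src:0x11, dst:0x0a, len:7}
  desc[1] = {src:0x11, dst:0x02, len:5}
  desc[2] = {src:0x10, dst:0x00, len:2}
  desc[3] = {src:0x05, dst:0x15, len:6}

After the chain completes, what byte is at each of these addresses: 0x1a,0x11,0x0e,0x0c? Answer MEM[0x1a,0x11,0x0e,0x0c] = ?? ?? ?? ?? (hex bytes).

MEM[0x1a,0x11,0x0e,0x0c] = 17 17 34 28

[0] 0x11->0x0a len=7 : 17 b9 28 3b 34 60 40
[1] 0x11->0x02 len=5 : 17 b9 28 3b 34
[2] 0x10->0x00 len=2 : 40 17
[3] 0x05->0x15 len=6 : 3b 34 58 54 9f 17
query mem[0x1a]=0x17, mem[0x11]=0x17, mem[0x0e]=0x34, mem[0x0c]=0x28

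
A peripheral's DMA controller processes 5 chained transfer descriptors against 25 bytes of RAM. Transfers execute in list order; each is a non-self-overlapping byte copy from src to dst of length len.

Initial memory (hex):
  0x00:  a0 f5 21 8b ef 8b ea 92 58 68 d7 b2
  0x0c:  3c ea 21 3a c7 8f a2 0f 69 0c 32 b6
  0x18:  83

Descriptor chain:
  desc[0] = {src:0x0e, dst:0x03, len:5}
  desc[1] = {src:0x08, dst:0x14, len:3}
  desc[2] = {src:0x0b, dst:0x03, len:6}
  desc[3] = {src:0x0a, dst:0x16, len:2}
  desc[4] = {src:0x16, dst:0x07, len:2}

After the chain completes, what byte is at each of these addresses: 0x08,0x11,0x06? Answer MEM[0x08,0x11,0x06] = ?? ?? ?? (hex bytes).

#0 dst[0x03+5] := {0x21,0x3a,0xc7,0x8f,0xa2}
#1 dst[0x14+3] := {0x58,0x68,0xd7}
#2 dst[0x03+6] := {0xb2,0x3c,0xea,0x21,0x3a,0xc7}
#3 dst[0x16+2] := {0xd7,0xb2}
#4 dst[0x07+2] := {0xd7,0xb2}
query mem[0x08]=0xb2, mem[0x11]=0x8f, mem[0x06]=0x21

MEM[0x08,0x11,0x06] = b2 8f 21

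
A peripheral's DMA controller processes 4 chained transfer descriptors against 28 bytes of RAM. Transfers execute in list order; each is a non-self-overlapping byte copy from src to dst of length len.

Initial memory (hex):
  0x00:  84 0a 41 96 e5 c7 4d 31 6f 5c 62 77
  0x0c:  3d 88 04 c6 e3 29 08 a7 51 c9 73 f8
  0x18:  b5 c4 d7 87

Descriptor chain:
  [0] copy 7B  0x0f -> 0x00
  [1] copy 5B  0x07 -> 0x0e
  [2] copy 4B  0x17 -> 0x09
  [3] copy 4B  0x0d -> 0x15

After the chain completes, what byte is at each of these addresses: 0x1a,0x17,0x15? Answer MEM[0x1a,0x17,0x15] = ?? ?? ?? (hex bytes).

[0] 0x0f->0x00 len=7 : c6 e3 29 08 a7 51 c9
[1] 0x07->0x0e len=5 : 31 6f 5c 62 77
[2] 0x17->0x09 len=4 : f8 b5 c4 d7
[3] 0x0d->0x15 len=4 : 88 31 6f 5c
query mem[0x1a]=0xd7, mem[0x17]=0x6f, mem[0x15]=0x88

MEM[0x1a,0x17,0x15] = d7 6f 88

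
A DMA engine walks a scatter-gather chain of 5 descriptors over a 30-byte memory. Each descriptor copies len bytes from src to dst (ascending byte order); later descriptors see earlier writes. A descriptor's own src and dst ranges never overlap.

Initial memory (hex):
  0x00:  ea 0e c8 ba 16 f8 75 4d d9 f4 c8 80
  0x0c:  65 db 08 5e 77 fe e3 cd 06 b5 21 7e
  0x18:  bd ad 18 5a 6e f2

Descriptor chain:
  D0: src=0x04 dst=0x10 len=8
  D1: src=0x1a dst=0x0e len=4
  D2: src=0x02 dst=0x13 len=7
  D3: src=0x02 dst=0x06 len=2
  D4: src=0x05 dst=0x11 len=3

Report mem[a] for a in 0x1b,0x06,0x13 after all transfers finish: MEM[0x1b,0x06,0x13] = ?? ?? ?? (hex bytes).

MEM[0x1b,0x06,0x13] = 5a c8 ba

  after D0: wrote 8B at 0x10 = 16f8754dd9f4c880
  after D1: wrote 4B at 0x0e = 185a6ef2
  after D2: wrote 7B at 0x13 = c8ba16f8754dd9
  after D3: wrote 2B at 0x06 = c8ba
  after D4: wrote 3B at 0x11 = f8c8ba
query mem[0x1b]=0x5a, mem[0x06]=0xc8, mem[0x13]=0xba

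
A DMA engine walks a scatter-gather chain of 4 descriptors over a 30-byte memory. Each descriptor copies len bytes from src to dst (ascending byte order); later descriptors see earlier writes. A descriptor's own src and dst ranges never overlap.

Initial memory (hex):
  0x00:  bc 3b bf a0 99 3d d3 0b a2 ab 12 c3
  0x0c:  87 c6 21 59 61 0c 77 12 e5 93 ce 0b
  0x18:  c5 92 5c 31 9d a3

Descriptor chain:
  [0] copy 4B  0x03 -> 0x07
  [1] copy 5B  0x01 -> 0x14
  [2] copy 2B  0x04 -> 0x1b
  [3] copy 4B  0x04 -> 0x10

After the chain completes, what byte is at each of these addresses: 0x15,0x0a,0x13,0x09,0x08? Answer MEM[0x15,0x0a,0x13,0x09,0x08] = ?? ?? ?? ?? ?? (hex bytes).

MEM[0x15,0x0a,0x13,0x09,0x08] = bf d3 a0 3d 99

D0: mem[0x07..0x0a] <- [a0 99 3d d3]
D1: mem[0x14..0x18] <- [3b bf a0 99 3d]
D2: mem[0x1b..0x1c] <- [99 3d]
D3: mem[0x10..0x13] <- [99 3d d3 a0]
query mem[0x15]=0xbf, mem[0x0a]=0xd3, mem[0x13]=0xa0, mem[0x09]=0x3d, mem[0x08]=0x99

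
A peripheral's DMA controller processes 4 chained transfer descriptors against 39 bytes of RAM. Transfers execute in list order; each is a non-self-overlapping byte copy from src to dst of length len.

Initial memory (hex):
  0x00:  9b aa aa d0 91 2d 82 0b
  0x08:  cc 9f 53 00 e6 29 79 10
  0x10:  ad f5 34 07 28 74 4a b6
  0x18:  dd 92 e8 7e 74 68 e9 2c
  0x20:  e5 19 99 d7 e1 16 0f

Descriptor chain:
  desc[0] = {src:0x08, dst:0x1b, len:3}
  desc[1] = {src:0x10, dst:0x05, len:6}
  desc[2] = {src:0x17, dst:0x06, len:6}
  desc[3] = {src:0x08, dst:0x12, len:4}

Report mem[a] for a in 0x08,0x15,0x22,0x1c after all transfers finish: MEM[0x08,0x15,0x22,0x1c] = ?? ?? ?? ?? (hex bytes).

MEM[0x08,0x15,0x22,0x1c] = 92 9f 99 9f

  after D0: wrote 3B at 0x1b = cc9f53
  after D1: wrote 6B at 0x05 = adf534072874
  after D2: wrote 6B at 0x06 = b6dd92e8cc9f
  after D3: wrote 4B at 0x12 = 92e8cc9f
query mem[0x08]=0x92, mem[0x15]=0x9f, mem[0x22]=0x99, mem[0x1c]=0x9f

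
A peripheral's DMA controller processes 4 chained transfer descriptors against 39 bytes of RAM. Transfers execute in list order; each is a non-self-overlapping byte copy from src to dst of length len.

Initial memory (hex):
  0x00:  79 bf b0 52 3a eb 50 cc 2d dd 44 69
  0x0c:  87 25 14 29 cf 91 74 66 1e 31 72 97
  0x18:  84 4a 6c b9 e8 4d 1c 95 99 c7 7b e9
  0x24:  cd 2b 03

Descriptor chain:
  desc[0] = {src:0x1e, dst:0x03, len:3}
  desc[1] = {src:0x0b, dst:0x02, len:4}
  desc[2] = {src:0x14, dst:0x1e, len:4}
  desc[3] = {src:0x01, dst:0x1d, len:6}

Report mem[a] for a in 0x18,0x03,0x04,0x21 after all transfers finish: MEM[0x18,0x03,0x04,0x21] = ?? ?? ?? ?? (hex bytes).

[0] 0x1e->0x03 len=3 : 1c 95 99
[1] 0x0b->0x02 len=4 : 69 87 25 14
[2] 0x14->0x1e len=4 : 1e 31 72 97
[3] 0x01->0x1d len=6 : bf 69 87 25 14 50
query mem[0x18]=0x84, mem[0x03]=0x87, mem[0x04]=0x25, mem[0x21]=0x14

MEM[0x18,0x03,0x04,0x21] = 84 87 25 14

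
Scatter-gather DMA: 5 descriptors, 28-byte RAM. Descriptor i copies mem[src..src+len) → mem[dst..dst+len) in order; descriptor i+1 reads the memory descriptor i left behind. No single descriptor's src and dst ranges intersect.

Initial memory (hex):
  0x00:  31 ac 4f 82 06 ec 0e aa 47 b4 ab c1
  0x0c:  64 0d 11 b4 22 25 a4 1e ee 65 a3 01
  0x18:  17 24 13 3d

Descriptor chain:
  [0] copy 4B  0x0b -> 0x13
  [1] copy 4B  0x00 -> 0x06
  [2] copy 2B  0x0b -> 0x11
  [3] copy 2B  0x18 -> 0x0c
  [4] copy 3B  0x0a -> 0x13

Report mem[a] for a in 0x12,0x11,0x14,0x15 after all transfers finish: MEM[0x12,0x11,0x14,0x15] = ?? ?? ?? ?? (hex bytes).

D0: mem[0x13..0x16] <- [c1 64 0d 11]
D1: mem[0x06..0x09] <- [31 ac 4f 82]
D2: mem[0x11..0x12] <- [c1 64]
D3: mem[0x0c..0x0d] <- [17 24]
D4: mem[0x13..0x15] <- [ab c1 17]
query mem[0x12]=0x64, mem[0x11]=0xc1, mem[0x14]=0xc1, mem[0x15]=0x17

MEM[0x12,0x11,0x14,0x15] = 64 c1 c1 17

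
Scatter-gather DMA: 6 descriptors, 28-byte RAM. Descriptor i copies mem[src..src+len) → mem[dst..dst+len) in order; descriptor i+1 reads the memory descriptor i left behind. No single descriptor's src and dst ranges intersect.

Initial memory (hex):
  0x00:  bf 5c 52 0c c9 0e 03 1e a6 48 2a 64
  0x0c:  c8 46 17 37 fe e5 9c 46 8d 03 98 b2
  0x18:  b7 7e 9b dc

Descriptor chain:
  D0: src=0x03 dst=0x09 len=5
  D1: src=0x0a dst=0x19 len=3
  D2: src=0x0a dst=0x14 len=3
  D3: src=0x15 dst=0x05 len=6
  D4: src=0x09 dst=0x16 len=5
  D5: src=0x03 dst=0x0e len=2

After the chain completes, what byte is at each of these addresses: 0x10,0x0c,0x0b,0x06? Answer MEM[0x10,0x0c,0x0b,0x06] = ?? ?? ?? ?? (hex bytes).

MEM[0x10,0x0c,0x0b,0x06] = fe 03 0e 03

#0 dst[0x09+5] := {0x0c,0xc9,0x0e,0x03,0x1e}
#1 dst[0x19+3] := {0xc9,0x0e,0x03}
#2 dst[0x14+3] := {0xc9,0x0e,0x03}
#3 dst[0x05+6] := {0x0e,0x03,0xb2,0xb7,0xc9,0x0e}
#4 dst[0x16+5] := {0xc9,0x0e,0x0e,0x03,0x1e}
#5 dst[0x0e+2] := {0x0c,0xc9}
query mem[0x10]=0xfe, mem[0x0c]=0x03, mem[0x0b]=0x0e, mem[0x06]=0x03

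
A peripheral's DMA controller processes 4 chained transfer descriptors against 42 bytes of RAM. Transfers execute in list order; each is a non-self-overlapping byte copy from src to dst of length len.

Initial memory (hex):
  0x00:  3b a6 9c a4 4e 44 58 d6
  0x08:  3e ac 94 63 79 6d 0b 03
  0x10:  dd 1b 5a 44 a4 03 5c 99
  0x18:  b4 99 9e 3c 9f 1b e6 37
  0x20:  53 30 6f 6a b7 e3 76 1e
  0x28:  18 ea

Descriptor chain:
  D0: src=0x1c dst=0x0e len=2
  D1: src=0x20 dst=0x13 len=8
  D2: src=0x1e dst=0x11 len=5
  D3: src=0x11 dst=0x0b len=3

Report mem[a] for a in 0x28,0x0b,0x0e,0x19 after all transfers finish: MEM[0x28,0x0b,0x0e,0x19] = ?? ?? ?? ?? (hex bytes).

MEM[0x28,0x0b,0x0e,0x19] = 18 e6 9f 76

[0] 0x1c->0x0e len=2 : 9f 1b
[1] 0x20->0x13 len=8 : 53 30 6f 6a b7 e3 76 1e
[2] 0x1e->0x11 len=5 : e6 37 53 30 6f
[3] 0x11->0x0b len=3 : e6 37 53
query mem[0x28]=0x18, mem[0x0b]=0xe6, mem[0x0e]=0x9f, mem[0x19]=0x76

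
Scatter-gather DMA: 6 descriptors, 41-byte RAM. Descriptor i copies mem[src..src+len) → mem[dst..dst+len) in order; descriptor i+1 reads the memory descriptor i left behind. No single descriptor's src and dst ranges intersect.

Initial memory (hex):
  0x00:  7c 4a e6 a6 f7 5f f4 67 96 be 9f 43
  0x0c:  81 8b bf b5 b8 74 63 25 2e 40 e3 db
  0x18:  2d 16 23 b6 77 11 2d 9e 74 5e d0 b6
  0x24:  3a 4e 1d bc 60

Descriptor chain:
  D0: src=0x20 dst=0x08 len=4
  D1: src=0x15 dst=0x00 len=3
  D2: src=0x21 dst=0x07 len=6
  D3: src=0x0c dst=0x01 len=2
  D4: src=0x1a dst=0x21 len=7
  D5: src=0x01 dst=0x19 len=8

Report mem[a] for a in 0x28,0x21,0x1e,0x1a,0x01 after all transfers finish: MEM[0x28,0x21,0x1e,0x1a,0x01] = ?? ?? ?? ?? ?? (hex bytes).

D0: mem[0x08..0x0b] <- [74 5e d0 b6]
D1: mem[0x00..0x02] <- [40 e3 db]
D2: mem[0x07..0x0c] <- [5e d0 b6 3a 4e 1d]
D3: mem[0x01..0x02] <- [1d 8b]
D4: mem[0x21..0x27] <- [23 b6 77 11 2d 9e 74]
D5: mem[0x19..0x20] <- [1d 8b a6 f7 5f f4 5e d0]
query mem[0x28]=0x60, mem[0x21]=0x23, mem[0x1e]=0xf4, mem[0x1a]=0x8b, mem[0x01]=0x1d

MEM[0x28,0x21,0x1e,0x1a,0x01] = 60 23 f4 8b 1d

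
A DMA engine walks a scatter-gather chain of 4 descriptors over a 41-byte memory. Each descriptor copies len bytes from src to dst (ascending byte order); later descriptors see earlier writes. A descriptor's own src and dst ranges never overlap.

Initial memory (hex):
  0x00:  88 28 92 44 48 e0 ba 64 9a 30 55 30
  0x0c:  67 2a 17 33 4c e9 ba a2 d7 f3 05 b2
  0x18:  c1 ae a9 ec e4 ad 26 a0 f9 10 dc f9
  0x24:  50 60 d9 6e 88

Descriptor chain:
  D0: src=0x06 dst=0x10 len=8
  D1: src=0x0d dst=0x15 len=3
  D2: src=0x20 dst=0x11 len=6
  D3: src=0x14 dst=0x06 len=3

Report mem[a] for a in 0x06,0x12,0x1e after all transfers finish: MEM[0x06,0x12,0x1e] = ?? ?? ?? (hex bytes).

[0] 0x06->0x10 len=8 : ba 64 9a 30 55 30 67 2a
[1] 0x0d->0x15 len=3 : 2a 17 33
[2] 0x20->0x11 len=6 : f9 10 dc f9 50 60
[3] 0x14->0x06 len=3 : f9 50 60
query mem[0x06]=0xf9, mem[0x12]=0x10, mem[0x1e]=0x26

MEM[0x06,0x12,0x1e] = f9 10 26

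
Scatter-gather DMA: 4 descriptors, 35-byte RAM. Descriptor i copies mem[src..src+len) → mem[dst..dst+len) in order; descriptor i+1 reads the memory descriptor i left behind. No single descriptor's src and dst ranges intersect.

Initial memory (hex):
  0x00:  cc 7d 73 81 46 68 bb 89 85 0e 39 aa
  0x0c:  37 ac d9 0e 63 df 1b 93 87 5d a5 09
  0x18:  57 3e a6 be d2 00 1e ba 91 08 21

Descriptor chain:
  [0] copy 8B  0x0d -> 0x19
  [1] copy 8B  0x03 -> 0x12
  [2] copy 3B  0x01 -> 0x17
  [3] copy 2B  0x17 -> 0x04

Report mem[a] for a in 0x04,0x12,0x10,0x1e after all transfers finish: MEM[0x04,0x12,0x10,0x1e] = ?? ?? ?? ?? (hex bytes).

MEM[0x04,0x12,0x10,0x1e] = 7d 81 63 1b

D0: mem[0x19..0x20] <- [ac d9 0e 63 df 1b 93 87]
D1: mem[0x12..0x19] <- [81 46 68 bb 89 85 0e 39]
D2: mem[0x17..0x19] <- [7d 73 81]
D3: mem[0x04..0x05] <- [7d 73]
query mem[0x04]=0x7d, mem[0x12]=0x81, mem[0x10]=0x63, mem[0x1e]=0x1b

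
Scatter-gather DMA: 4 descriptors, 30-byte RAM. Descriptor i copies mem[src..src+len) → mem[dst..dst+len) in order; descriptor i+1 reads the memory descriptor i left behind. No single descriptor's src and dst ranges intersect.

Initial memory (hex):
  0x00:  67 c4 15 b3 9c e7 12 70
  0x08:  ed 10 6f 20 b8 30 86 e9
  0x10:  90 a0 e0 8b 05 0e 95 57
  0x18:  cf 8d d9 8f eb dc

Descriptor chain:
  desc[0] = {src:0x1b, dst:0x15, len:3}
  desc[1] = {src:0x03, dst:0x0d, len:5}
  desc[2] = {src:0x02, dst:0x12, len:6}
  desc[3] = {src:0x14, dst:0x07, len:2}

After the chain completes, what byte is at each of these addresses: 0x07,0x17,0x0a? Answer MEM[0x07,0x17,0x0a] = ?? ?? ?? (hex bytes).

D0: mem[0x15..0x17] <- [8f eb dc]
D1: mem[0x0d..0x11] <- [b3 9c e7 12 70]
D2: mem[0x12..0x17] <- [15 b3 9c e7 12 70]
D3: mem[0x07..0x08] <- [9c e7]
query mem[0x07]=0x9c, mem[0x17]=0x70, mem[0x0a]=0x6f

MEM[0x07,0x17,0x0a] = 9c 70 6f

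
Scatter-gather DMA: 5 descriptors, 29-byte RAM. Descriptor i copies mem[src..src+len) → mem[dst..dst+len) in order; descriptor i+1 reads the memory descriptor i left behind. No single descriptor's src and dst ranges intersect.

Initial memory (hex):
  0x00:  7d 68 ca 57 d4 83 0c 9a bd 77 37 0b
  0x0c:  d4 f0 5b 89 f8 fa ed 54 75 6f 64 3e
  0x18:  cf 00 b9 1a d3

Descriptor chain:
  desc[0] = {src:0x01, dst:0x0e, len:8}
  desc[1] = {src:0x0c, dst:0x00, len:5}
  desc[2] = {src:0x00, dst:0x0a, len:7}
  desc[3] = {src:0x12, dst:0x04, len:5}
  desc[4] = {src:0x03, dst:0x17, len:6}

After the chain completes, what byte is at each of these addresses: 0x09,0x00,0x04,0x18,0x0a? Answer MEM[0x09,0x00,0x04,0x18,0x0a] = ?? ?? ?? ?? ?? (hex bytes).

MEM[0x09,0x00,0x04,0x18,0x0a] = 77 d4 83 83 d4

#0 dst[0x0e+8] := {0x68,0xca,0x57,0xd4,0x83,0x0c,0x9a,0xbd}
#1 dst[0x00+5] := {0xd4,0xf0,0x68,0xca,0x57}
#2 dst[0x0a+7] := {0xd4,0xf0,0x68,0xca,0x57,0x83,0x0c}
#3 dst[0x04+5] := {0x83,0x0c,0x9a,0xbd,0x64}
#4 dst[0x17+6] := {0xca,0x83,0x0c,0x9a,0xbd,0x64}
query mem[0x09]=0x77, mem[0x00]=0xd4, mem[0x04]=0x83, mem[0x18]=0x83, mem[0x0a]=0xd4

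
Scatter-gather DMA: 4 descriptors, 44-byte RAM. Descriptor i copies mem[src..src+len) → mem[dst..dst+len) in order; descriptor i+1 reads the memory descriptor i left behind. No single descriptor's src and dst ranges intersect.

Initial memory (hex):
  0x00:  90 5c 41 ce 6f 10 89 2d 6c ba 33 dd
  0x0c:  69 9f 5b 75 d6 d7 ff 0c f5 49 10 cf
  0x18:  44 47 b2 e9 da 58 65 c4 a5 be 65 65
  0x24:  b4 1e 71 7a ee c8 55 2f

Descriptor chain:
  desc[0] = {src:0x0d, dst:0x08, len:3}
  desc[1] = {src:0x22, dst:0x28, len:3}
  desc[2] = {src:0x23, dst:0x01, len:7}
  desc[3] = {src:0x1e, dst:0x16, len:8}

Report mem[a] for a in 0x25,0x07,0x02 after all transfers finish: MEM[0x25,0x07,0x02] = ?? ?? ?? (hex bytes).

  after D0: wrote 3B at 0x08 = 9f5b75
  after D1: wrote 3B at 0x28 = 6565b4
  after D2: wrote 7B at 0x01 = 65b41e717a6565
  after D3: wrote 8B at 0x16 = 65c4a5be6565b41e
query mem[0x25]=0x1e, mem[0x07]=0x65, mem[0x02]=0xb4

MEM[0x25,0x07,0x02] = 1e 65 b4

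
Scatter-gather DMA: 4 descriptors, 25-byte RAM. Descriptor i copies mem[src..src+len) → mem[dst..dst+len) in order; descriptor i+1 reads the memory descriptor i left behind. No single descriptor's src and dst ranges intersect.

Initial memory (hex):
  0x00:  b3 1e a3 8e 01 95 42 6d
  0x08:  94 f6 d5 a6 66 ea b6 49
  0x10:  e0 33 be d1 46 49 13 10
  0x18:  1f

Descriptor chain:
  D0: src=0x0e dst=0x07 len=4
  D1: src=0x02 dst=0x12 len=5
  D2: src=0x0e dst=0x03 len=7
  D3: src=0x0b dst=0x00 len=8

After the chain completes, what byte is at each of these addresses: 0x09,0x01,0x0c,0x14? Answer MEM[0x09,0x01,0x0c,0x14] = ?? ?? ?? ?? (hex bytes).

[0] 0x0e->0x07 len=4 : b6 49 e0 33
[1] 0x02->0x12 len=5 : a3 8e 01 95 42
[2] 0x0e->0x03 len=7 : b6 49 e0 33 a3 8e 01
[3] 0x0b->0x00 len=8 : a6 66 ea b6 49 e0 33 a3
query mem[0x09]=0x01, mem[0x01]=0x66, mem[0x0c]=0x66, mem[0x14]=0x01

MEM[0x09,0x01,0x0c,0x14] = 01 66 66 01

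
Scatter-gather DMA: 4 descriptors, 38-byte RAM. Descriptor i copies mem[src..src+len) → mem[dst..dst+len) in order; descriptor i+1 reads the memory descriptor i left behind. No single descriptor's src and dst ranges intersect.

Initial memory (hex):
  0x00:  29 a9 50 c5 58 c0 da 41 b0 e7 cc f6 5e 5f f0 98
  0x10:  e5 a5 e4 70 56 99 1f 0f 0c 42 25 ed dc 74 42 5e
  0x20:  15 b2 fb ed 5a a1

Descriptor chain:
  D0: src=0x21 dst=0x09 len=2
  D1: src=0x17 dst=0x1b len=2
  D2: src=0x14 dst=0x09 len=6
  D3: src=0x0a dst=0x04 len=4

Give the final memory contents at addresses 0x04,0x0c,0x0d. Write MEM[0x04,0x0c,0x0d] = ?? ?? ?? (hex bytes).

MEM[0x04,0x0c,0x0d] = 99 0f 0c

D0: mem[0x09..0x0a] <- [b2 fb]
D1: mem[0x1b..0x1c] <- [0f 0c]
D2: mem[0x09..0x0e] <- [56 99 1f 0f 0c 42]
D3: mem[0x04..0x07] <- [99 1f 0f 0c]
query mem[0x04]=0x99, mem[0x0c]=0x0f, mem[0x0d]=0x0c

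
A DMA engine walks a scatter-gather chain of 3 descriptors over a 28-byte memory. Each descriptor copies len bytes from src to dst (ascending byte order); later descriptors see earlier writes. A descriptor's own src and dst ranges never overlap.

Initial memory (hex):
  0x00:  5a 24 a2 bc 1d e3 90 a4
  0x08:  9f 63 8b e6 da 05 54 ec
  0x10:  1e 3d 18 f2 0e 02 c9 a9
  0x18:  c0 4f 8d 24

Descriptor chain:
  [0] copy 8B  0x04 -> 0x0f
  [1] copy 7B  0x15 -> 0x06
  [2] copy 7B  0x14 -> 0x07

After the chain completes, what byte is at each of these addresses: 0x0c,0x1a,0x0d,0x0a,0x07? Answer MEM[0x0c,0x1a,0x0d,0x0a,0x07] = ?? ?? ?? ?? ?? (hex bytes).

D0: mem[0x0f..0x16] <- [1d e3 90 a4 9f 63 8b e6]
D1: mem[0x06..0x0c] <- [8b e6 a9 c0 4f 8d 24]
D2: mem[0x07..0x0d] <- [63 8b e6 a9 c0 4f 8d]
query mem[0x0c]=0x4f, mem[0x1a]=0x8d, mem[0x0d]=0x8d, mem[0x0a]=0xa9, mem[0x07]=0x63

MEM[0x0c,0x1a,0x0d,0x0a,0x07] = 4f 8d 8d a9 63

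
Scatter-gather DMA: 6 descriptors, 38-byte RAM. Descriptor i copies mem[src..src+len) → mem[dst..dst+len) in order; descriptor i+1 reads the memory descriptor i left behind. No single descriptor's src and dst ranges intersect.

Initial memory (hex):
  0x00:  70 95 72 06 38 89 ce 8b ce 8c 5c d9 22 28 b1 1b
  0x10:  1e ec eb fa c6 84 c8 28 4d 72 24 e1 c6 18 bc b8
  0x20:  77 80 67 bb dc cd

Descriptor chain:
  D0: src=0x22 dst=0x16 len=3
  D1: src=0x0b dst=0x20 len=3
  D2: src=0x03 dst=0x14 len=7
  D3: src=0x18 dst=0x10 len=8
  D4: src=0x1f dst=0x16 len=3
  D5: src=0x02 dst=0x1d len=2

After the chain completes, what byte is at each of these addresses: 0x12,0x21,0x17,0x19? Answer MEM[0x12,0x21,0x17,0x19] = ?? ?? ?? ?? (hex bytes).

  after D0: wrote 3B at 0x16 = 67bbdc
  after D1: wrote 3B at 0x20 = d92228
  after D2: wrote 7B at 0x14 = 063889ce8bce8c
  after D3: wrote 8B at 0x10 = 8bce8ce1c618bcb8
  after D4: wrote 3B at 0x16 = b8d922
  after D5: wrote 2B at 0x1d = 7206
query mem[0x12]=0x8c, mem[0x21]=0x22, mem[0x17]=0xd9, mem[0x19]=0xce

MEM[0x12,0x21,0x17,0x19] = 8c 22 d9 ce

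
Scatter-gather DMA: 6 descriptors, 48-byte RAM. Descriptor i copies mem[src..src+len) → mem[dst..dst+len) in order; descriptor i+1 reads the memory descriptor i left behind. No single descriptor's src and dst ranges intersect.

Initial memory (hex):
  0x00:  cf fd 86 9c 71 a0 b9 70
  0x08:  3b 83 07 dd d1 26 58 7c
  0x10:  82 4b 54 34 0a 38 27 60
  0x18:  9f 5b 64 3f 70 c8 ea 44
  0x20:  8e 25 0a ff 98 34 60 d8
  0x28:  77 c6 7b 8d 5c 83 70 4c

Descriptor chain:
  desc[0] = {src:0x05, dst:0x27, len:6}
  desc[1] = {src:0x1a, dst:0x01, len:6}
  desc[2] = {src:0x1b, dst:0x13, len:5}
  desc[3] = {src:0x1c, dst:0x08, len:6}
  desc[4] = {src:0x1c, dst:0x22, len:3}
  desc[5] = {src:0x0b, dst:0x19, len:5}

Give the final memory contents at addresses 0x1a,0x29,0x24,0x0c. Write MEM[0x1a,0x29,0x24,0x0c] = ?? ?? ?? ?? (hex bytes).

MEM[0x1a,0x29,0x24,0x0c] = 8e 70 ea 8e

[0] 0x05->0x27 len=6 : a0 b9 70 3b 83 07
[1] 0x1a->0x01 len=6 : 64 3f 70 c8 ea 44
[2] 0x1b->0x13 len=5 : 3f 70 c8 ea 44
[3] 0x1c->0x08 len=6 : 70 c8 ea 44 8e 25
[4] 0x1c->0x22 len=3 : 70 c8 ea
[5] 0x0b->0x19 len=5 : 44 8e 25 58 7c
query mem[0x1a]=0x8e, mem[0x29]=0x70, mem[0x24]=0xea, mem[0x0c]=0x8e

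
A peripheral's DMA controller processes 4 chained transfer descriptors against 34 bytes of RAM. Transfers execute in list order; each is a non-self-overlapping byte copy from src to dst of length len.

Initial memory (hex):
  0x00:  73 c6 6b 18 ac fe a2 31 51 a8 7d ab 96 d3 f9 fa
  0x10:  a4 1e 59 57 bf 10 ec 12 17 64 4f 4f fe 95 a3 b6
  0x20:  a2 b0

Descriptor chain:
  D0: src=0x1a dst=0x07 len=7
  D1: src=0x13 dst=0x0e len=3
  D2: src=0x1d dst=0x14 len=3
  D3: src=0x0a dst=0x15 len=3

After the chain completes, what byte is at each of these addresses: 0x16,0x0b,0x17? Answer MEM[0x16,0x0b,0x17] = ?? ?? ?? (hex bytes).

#0 dst[0x07+7] := {0x4f,0x4f,0xfe,0x95,0xa3,0xb6,0xa2}
#1 dst[0x0e+3] := {0x57,0xbf,0x10}
#2 dst[0x14+3] := {0x95,0xa3,0xb6}
#3 dst[0x15+3] := {0x95,0xa3,0xb6}
query mem[0x16]=0xa3, mem[0x0b]=0xa3, mem[0x17]=0xb6

MEM[0x16,0x0b,0x17] = a3 a3 b6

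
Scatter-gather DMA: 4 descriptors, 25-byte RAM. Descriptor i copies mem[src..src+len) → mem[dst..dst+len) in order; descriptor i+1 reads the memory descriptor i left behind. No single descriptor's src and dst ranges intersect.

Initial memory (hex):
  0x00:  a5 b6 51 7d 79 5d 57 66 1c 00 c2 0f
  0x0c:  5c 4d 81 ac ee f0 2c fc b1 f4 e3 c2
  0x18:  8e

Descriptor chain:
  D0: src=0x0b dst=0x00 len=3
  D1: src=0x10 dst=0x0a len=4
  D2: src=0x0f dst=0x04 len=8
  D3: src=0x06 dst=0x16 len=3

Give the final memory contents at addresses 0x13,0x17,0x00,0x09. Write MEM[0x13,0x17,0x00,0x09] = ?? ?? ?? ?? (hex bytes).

  after D0: wrote 3B at 0x00 = 0f5c4d
  after D1: wrote 4B at 0x0a = eef02cfc
  after D2: wrote 8B at 0x04 = aceef02cfcb1f4e3
  after D3: wrote 3B at 0x16 = f02cfc
query mem[0x13]=0xfc, mem[0x17]=0x2c, mem[0x00]=0x0f, mem[0x09]=0xb1

MEM[0x13,0x17,0x00,0x09] = fc 2c 0f b1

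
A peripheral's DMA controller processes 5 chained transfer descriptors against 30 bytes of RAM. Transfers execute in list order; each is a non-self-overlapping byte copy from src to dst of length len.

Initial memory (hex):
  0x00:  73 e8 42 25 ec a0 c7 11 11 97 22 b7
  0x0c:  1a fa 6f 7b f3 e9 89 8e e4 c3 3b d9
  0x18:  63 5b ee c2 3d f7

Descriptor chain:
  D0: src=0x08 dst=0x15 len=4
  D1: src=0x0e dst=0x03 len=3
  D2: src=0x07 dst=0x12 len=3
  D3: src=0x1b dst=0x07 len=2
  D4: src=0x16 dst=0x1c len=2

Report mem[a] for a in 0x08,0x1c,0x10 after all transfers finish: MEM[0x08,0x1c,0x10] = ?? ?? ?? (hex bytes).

[0] 0x08->0x15 len=4 : 11 97 22 b7
[1] 0x0e->0x03 len=3 : 6f 7b f3
[2] 0x07->0x12 len=3 : 11 11 97
[3] 0x1b->0x07 len=2 : c2 3d
[4] 0x16->0x1c len=2 : 97 22
query mem[0x08]=0x3d, mem[0x1c]=0x97, mem[0x10]=0xf3

MEM[0x08,0x1c,0x10] = 3d 97 f3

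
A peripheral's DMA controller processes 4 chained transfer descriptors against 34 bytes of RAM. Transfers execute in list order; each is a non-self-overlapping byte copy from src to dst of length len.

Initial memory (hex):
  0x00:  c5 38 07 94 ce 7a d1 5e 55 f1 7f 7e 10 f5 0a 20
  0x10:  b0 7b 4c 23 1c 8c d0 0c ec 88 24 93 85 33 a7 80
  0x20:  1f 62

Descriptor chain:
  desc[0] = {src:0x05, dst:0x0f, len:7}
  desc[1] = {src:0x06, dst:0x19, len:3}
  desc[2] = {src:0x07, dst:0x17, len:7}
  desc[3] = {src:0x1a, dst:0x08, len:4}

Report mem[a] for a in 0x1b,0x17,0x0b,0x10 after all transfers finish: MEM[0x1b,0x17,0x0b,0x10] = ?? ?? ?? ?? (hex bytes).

[0] 0x05->0x0f len=7 : 7a d1 5e 55 f1 7f 7e
[1] 0x06->0x19 len=3 : d1 5e 55
[2] 0x07->0x17 len=7 : 5e 55 f1 7f 7e 10 f5
[3] 0x1a->0x08 len=4 : 7f 7e 10 f5
query mem[0x1b]=0x7e, mem[0x17]=0x5e, mem[0x0b]=0xf5, mem[0x10]=0xd1

MEM[0x1b,0x17,0x0b,0x10] = 7e 5e f5 d1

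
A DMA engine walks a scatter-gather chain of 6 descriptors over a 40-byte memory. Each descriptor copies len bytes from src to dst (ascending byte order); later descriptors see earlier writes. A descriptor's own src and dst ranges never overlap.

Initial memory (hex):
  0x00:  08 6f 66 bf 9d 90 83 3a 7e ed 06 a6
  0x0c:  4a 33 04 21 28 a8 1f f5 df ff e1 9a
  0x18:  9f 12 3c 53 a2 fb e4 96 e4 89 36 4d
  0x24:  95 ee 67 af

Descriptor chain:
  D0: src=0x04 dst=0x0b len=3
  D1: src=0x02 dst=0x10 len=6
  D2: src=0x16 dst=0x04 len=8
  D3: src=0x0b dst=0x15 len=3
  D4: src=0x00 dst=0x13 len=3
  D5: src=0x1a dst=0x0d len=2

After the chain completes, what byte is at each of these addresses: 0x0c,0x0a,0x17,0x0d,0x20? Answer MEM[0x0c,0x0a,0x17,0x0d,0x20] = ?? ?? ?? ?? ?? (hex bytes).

#0 dst[0x0b+3] := {0x9d,0x90,0x83}
#1 dst[0x10+6] := {0x66,0xbf,0x9d,0x90,0x83,0x3a}
#2 dst[0x04+8] := {0xe1,0x9a,0x9f,0x12,0x3c,0x53,0xa2,0xfb}
#3 dst[0x15+3] := {0xfb,0x90,0x83}
#4 dst[0x13+3] := {0x08,0x6f,0x66}
#5 dst[0x0d+2] := {0x3c,0x53}
query mem[0x0c]=0x90, mem[0x0a]=0xa2, mem[0x17]=0x83, mem[0x0d]=0x3c, mem[0x20]=0xe4

MEM[0x0c,0x0a,0x17,0x0d,0x20] = 90 a2 83 3c e4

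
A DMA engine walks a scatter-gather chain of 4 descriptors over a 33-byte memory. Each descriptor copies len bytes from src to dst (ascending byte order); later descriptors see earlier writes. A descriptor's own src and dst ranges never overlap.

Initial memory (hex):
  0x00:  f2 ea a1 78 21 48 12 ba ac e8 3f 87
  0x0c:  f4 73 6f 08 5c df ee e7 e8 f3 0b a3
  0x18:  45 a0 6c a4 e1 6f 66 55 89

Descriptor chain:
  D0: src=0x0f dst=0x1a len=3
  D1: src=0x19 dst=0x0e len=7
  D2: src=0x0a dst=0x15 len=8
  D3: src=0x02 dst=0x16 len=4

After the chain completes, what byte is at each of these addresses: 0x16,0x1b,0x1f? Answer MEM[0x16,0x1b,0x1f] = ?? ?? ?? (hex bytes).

[0] 0x0f->0x1a len=3 : 08 5c df
[1] 0x19->0x0e len=7 : a0 08 5c df 6f 66 55
[2] 0x0a->0x15 len=8 : 3f 87 f4 73 a0 08 5c df
[3] 0x02->0x16 len=4 : a1 78 21 48
query mem[0x16]=0xa1, mem[0x1b]=0x5c, mem[0x1f]=0x55

MEM[0x16,0x1b,0x1f] = a1 5c 55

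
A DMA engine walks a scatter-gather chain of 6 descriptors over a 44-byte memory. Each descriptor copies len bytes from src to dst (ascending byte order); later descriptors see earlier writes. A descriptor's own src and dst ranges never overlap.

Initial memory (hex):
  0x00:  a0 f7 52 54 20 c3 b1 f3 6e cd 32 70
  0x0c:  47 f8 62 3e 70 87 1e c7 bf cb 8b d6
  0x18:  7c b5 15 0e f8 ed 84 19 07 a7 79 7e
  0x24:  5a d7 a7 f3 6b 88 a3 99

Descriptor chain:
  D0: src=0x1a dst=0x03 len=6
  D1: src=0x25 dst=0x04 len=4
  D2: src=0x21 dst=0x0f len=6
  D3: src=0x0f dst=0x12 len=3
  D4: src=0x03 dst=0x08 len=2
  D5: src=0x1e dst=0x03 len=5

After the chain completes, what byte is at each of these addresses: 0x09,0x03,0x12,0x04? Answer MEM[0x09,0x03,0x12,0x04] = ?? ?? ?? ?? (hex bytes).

MEM[0x09,0x03,0x12,0x04] = d7 84 a7 19

[0] 0x1a->0x03 len=6 : 15 0e f8 ed 84 19
[1] 0x25->0x04 len=4 : d7 a7 f3 6b
[2] 0x21->0x0f len=6 : a7 79 7e 5a d7 a7
[3] 0x0f->0x12 len=3 : a7 79 7e
[4] 0x03->0x08 len=2 : 15 d7
[5] 0x1e->0x03 len=5 : 84 19 07 a7 79
query mem[0x09]=0xd7, mem[0x03]=0x84, mem[0x12]=0xa7, mem[0x04]=0x19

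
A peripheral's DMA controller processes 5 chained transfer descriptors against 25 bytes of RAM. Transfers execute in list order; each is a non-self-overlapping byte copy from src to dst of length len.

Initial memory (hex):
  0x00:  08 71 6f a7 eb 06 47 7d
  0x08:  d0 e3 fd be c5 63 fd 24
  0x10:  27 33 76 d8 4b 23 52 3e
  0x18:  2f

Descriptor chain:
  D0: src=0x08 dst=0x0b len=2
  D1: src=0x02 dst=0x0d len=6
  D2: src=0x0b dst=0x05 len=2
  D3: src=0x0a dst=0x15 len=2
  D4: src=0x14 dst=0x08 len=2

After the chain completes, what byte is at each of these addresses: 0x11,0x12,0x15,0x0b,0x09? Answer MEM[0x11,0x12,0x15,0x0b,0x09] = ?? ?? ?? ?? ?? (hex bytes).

  after D0: wrote 2B at 0x0b = d0e3
  after D1: wrote 6B at 0x0d = 6fa7eb06477d
  after D2: wrote 2B at 0x05 = d0e3
  after D3: wrote 2B at 0x15 = fdd0
  after D4: wrote 2B at 0x08 = 4bfd
query mem[0x11]=0x47, mem[0x12]=0x7d, mem[0x15]=0xfd, mem[0x0b]=0xd0, mem[0x09]=0xfd

MEM[0x11,0x12,0x15,0x0b,0x09] = 47 7d fd d0 fd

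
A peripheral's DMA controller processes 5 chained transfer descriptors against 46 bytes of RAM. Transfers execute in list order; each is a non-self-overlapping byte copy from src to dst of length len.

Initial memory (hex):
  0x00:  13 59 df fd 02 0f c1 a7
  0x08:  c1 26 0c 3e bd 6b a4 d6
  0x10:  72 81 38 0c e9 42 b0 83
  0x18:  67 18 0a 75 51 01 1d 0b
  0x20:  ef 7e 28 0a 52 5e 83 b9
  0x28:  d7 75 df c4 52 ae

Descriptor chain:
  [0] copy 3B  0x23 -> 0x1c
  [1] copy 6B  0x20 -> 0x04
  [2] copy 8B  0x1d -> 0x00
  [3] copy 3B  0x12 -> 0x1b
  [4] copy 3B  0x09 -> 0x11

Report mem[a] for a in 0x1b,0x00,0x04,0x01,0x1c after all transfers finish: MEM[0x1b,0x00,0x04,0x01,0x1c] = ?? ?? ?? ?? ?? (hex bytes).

D0: mem[0x1c..0x1e] <- [0a 52 5e]
D1: mem[0x04..0x09] <- [ef 7e 28 0a 52 5e]
D2: mem[0x00..0x07] <- [52 5e 0b ef 7e 28 0a 52]
D3: mem[0x1b..0x1d] <- [38 0c e9]
D4: mem[0x11..0x13] <- [5e 0c 3e]
query mem[0x1b]=0x38, mem[0x00]=0x52, mem[0x04]=0x7e, mem[0x01]=0x5e, mem[0x1c]=0x0c

MEM[0x1b,0x00,0x04,0x01,0x1c] = 38 52 7e 5e 0c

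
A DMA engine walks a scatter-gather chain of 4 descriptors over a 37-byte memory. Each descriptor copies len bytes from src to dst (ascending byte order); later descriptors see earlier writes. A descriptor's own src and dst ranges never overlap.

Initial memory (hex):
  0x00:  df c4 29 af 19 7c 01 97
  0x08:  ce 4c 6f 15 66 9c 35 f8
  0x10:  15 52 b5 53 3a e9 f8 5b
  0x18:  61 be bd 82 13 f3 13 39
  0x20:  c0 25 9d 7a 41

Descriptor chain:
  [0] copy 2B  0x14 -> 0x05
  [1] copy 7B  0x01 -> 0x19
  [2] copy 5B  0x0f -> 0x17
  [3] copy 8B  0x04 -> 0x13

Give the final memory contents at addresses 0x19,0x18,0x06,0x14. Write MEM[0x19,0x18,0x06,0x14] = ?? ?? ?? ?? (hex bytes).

MEM[0x19,0x18,0x06,0x14] = 6f 4c e9 3a

  after D0: wrote 2B at 0x05 = 3ae9
  after D1: wrote 7B at 0x19 = c429af193ae997
  after D2: wrote 5B at 0x17 = f81552b553
  after D3: wrote 8B at 0x13 = 193ae997ce4c6f15
query mem[0x19]=0x6f, mem[0x18]=0x4c, mem[0x06]=0xe9, mem[0x14]=0x3a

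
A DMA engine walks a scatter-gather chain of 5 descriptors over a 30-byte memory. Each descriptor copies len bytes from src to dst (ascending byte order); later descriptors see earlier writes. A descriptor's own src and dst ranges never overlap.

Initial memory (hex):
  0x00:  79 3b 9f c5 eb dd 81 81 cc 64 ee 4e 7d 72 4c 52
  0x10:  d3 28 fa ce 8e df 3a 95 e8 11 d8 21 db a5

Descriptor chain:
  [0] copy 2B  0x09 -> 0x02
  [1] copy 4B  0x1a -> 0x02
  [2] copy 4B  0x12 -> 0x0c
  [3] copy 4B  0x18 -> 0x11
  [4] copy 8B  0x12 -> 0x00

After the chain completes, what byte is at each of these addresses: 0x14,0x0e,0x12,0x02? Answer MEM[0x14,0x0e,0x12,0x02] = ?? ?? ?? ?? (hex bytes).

  after D0: wrote 2B at 0x02 = 64ee
  after D1: wrote 4B at 0x02 = d821dba5
  after D2: wrote 4B at 0x0c = face8edf
  after D3: wrote 4B at 0x11 = e811d821
  after D4: wrote 8B at 0x00 = 11d821df3a95e811
query mem[0x14]=0x21, mem[0x0e]=0x8e, mem[0x12]=0x11, mem[0x02]=0x21

MEM[0x14,0x0e,0x12,0x02] = 21 8e 11 21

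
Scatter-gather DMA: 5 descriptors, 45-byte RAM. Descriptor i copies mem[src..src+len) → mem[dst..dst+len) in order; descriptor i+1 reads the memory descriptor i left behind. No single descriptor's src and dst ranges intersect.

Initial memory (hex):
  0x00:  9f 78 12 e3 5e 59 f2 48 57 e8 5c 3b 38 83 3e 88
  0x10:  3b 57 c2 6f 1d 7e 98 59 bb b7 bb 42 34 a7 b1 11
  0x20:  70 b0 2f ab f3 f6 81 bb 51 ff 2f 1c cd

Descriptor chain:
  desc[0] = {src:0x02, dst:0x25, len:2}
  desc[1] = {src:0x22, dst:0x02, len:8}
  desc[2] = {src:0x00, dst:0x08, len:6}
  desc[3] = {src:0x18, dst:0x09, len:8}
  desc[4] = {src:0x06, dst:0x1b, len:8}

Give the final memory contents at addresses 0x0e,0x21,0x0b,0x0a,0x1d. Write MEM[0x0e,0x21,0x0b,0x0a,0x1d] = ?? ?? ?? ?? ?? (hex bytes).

  after D0: wrote 2B at 0x25 = 12e3
  after D1: wrote 8B at 0x02 = 2fabf312e3bb51ff
  after D2: wrote 6B at 0x08 = 9f782fabf312
  after D3: wrote 8B at 0x09 = bbb7bb4234a7b111
  after D4: wrote 8B at 0x1b = e3bb9fbbb7bb4234
query mem[0x0e]=0xa7, mem[0x21]=0x42, mem[0x0b]=0xbb, mem[0x0a]=0xb7, mem[0x1d]=0x9f

MEM[0x0e,0x21,0x0b,0x0a,0x1d] = a7 42 bb b7 9f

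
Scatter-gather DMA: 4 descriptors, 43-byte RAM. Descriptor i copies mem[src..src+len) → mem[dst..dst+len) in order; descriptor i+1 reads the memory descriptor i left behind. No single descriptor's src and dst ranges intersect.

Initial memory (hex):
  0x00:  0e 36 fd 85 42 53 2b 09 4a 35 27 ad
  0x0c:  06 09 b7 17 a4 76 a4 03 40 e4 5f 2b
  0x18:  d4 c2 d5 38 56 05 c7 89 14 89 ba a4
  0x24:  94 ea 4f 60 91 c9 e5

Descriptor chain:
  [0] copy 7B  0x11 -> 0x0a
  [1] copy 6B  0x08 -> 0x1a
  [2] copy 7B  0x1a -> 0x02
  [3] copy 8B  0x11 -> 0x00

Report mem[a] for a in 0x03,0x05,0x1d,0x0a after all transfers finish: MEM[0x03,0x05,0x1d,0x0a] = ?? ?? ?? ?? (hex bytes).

MEM[0x03,0x05,0x1d,0x0a] = 40 5f a4 76

#0 dst[0x0a+7] := {0x76,0xa4,0x03,0x40,0xe4,0x5f,0x2b}
#1 dst[0x1a+6] := {0x4a,0x35,0x76,0xa4,0x03,0x40}
#2 dst[0x02+7] := {0x4a,0x35,0x76,0xa4,0x03,0x40,0x14}
#3 dst[0x00+8] := {0x76,0xa4,0x03,0x40,0xe4,0x5f,0x2b,0xd4}
query mem[0x03]=0x40, mem[0x05]=0x5f, mem[0x1d]=0xa4, mem[0x0a]=0x76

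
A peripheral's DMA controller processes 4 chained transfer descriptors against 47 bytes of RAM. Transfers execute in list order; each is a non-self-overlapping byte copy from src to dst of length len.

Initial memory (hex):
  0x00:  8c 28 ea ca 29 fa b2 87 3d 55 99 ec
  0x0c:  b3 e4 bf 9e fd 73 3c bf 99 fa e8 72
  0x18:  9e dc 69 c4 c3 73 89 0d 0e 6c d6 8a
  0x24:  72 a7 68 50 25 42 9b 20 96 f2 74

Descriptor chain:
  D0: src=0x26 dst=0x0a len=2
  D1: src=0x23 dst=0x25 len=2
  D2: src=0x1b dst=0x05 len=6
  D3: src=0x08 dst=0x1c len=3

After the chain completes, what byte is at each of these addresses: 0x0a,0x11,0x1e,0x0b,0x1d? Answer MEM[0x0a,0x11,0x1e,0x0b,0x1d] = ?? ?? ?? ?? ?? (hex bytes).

#0 dst[0x0a+2] := {0x68,0x50}
#1 dst[0x25+2] := {0x8a,0x72}
#2 dst[0x05+6] := {0xc4,0xc3,0x73,0x89,0x0d,0x0e}
#3 dst[0x1c+3] := {0x89,0x0d,0x0e}
query mem[0x0a]=0x0e, mem[0x11]=0x73, mem[0x1e]=0x0e, mem[0x0b]=0x50, mem[0x1d]=0x0d

MEM[0x0a,0x11,0x1e,0x0b,0x1d] = 0e 73 0e 50 0d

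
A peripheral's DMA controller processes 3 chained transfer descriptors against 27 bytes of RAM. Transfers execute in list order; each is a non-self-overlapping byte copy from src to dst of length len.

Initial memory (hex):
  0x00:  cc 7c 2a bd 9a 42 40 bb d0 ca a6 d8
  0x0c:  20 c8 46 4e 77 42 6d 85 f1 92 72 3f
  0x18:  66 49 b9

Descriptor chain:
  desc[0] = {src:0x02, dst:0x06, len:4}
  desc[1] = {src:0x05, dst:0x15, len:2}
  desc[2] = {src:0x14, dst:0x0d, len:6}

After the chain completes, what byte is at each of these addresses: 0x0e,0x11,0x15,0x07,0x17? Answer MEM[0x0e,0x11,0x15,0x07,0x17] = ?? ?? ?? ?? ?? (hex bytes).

MEM[0x0e,0x11,0x15,0x07,0x17] = 42 66 42 bd 3f

D0: mem[0x06..0x09] <- [2a bd 9a 42]
D1: mem[0x15..0x16] <- [42 2a]
D2: mem[0x0d..0x12] <- [f1 42 2a 3f 66 49]
query mem[0x0e]=0x42, mem[0x11]=0x66, mem[0x15]=0x42, mem[0x07]=0xbd, mem[0x17]=0x3f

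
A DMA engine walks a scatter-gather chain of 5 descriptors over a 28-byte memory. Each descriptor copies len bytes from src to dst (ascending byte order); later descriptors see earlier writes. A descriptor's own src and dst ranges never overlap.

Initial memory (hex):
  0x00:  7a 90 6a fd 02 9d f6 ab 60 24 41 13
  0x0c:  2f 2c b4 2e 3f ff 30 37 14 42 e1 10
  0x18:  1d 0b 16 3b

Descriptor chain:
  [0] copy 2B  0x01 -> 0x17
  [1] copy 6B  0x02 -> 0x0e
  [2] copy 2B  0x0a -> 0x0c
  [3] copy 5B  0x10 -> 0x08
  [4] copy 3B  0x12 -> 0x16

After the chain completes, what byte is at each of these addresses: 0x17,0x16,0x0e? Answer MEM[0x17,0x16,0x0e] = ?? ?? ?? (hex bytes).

MEM[0x17,0x16,0x0e] = ab f6 6a

  after D0: wrote 2B at 0x17 = 906a
  after D1: wrote 6B at 0x0e = 6afd029df6ab
  after D2: wrote 2B at 0x0c = 4113
  after D3: wrote 5B at 0x08 = 029df6ab14
  after D4: wrote 3B at 0x16 = f6ab14
query mem[0x17]=0xab, mem[0x16]=0xf6, mem[0x0e]=0x6a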